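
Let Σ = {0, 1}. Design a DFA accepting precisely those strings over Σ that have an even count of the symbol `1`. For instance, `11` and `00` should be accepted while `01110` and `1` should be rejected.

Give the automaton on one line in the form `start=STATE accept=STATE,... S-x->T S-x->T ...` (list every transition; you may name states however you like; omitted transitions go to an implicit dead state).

start=q0 accept=q0 q0-0->q0 q0-1->q1 q1-0->q1 q1-1->q0

Keep the running count of `1`s modulo 2: each `1` advances along the cycle q0 → q1 → q0 while other symbols loop. Accept at q0.
A 2-state machine:
        0   1  
>* q0   q0  q1 
   q1   q1  q0 
(> = start, * = accepting)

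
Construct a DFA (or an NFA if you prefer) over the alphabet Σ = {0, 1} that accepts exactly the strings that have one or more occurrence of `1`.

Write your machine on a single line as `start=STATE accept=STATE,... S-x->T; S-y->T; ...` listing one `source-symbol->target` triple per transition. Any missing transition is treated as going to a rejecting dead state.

start=q0; accept=q1,q2; q0-0->q0; q0-1->q1; q1-0->q1; q1-1->q2; q2-0->q2; q2-1->q2

Count `1`s, saturating at 2: state q0 means no `1` yet, q1 means one `1` seen, q2 means more than one. Each `1` increments (capped at q2); other symbols loop. Accept from {q1, q2}.
With 3 states:
        0   1  
>  q0   q0  q1 
 * q1   q1  q2 
 * q2   q2  q2 
(> = start, * = accepting)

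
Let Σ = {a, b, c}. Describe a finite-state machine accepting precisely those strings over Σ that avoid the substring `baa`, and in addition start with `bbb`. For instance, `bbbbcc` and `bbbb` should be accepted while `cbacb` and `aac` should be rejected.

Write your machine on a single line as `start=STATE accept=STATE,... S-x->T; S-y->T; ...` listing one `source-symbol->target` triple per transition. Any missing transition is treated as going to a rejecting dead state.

Handle the two conditions separately and then intersect. The first has 4 states tracking partial matches of the forbidden pattern `baa`; the second has 5 states tracking whether the input so far still matches the prefix `bbb`. A product state is a pair (one from each), accepting exactly when both do.
With 11 states:
          a    b    c  
>  S0     S1   S2   S1 
   S1     S1   S3   S1 
   S2     S4   S5   S1 
   S3     S4   S3   S1 
   S4     S6   S3   S1 
   S5     S4   S7   S1 
   S6     S6   S6   S6 
 * S7     S8   S7   S9 
 * S8    S10   S7   S9 
 * S9     S9   S7   S9 
   S10   S10  S10  S10 
(> = start, * = accepting)

start=S0; accept=S7,S8,S9; S0-a->S1; S0-b->S2; S0-c->S1; S1-a->S1; S1-b->S3; S1-c->S1; S2-a->S4; S2-b->S5; S2-c->S1; S3-a->S4; S3-b->S3; S3-c->S1; S4-a->S6; S4-b->S3; S4-c->S1; S5-a->S4; S5-b->S7; S5-c->S1; S6-a->S6; S6-b->S6; S6-c->S6; S7-a->S8; S7-b->S7; S7-c->S9; S8-a->S10; S8-b->S7; S8-c->S9; S9-a->S9; S9-b->S7; S9-c->S9; S10-a->S10; S10-b->S10; S10-c->S10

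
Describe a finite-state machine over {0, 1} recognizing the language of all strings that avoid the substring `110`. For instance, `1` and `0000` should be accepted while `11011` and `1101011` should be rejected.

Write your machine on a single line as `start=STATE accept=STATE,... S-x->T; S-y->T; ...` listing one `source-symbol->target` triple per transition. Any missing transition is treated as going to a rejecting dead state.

Track partial matches of the forbidden pattern `110`. State S3 is a dead state reached once `110` has occurred; every other state accepts. S0 means no part of `110` is currently matched.
4 states suffice.
        0   1  
>* S0   S0  S1 
 * S1   S0  S2 
 * S2   S3  S2 
   S3   S3  S3 
(> = start, * = accepting)

start=S0; accept=S0,S1,S2; S0-0->S0; S0-1->S1; S1-0->S0; S1-1->S2; S2-0->S3; S2-1->S2; S3-0->S3; S3-1->S3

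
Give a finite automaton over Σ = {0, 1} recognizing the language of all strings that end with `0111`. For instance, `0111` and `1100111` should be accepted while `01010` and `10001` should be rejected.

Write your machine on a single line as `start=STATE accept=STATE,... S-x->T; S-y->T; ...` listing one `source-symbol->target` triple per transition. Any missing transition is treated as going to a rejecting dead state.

start=s0; accept=s4; s0-0->s1; s0-1->s0; s1-0->s1; s1-1->s2; s2-0->s1; s2-1->s3; s3-0->s1; s3-1->s4; s4-0->s1; s4-1->s0

Let each state record the length of the longest suffix of the input read so far that is also a prefix of `0111`. s1 means the last symbol is `0`; s2 means the last 2 symbols are `01`; s3 means the last 3 symbols are `011`; s4 means the last 4 symbols are `0111`. Accept only at s4, where the string currently ends in `0111`.
With 5 states:
        0   1  
>  s0   s1  s0 
   s1   s1  s2 
   s2   s1  s3 
   s3   s1  s4 
 * s4   s1  s0 
(> = start, * = accepting)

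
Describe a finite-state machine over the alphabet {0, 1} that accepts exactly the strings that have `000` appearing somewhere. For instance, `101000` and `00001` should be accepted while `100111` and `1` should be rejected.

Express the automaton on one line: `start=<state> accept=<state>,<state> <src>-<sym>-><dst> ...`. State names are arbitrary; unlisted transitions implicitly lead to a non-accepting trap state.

Track how much of `000` has been matched so far: state S0 is no progress, S3 is the absorbing accept state reached once `000` has occurred. Intermediate states record partial matches; on a mismatch, fall back to the longest reusable overlap.
With 4 states:
        0   1  
>  S0   S1  S0 
   S1   S2  S0 
   S2   S3  S0 
 * S3   S3  S3 
(> = start, * = accepting)

start=S0 accept=S3 S0-0->S1 S0-1->S0 S1-0->S2 S1-1->S0 S2-0->S3 S2-1->S0 S3-0->S3 S3-1->S3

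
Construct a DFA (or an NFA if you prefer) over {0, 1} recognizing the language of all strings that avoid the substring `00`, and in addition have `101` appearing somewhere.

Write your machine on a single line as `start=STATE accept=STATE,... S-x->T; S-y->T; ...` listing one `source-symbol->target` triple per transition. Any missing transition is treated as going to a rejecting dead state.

Run two small machines in parallel and take their product. One (3 states) tracks partial matches of the forbidden pattern `00`; the other (4 states) tracks whether and how much of `101` has been seen. Each combined state is a pair, one component from each; accept when both components accept. Minimizing collapses redundant product states.
With 7 states:
        0   1  
>  q0   q1  q2 
   q1   q3  q2 
   q2   q4  q2 
   q3   q3  q3 
   q4   q3  q5 
 * q5   q6  q5 
 * q6   q3  q5 
(> = start, * = accepting)

start=q0; accept=q5,q6; q0-0->q1; q0-1->q2; q1-0->q3; q1-1->q2; q2-0->q4; q2-1->q2; q3-0->q3; q3-1->q3; q4-0->q3; q4-1->q5; q5-0->q6; q5-1->q5; q6-0->q3; q6-1->q5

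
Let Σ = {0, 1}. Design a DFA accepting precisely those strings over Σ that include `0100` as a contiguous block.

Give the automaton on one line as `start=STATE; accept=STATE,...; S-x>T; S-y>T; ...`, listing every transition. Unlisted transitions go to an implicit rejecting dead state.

start=q0; accept=q4; q0-0>q1; q0-1>q0; q1-0>q1; q1-1>q2; q2-0>q3; q2-1>q0; q3-0>q4; q3-1>q2; q4-0>q4; q4-1>q4

States q0..q3 record the length of the longest prefix of `0100` that matches the current input suffix. Reaching q4 means `0100` has been seen, and we stay there forever. Accept from q4.
        0   1  
>  q0   q1  q0 
   q1   q1  q2 
   q2   q3  q0 
   q3   q4  q2 
 * q4   q4  q4 
(> = start, * = accepting)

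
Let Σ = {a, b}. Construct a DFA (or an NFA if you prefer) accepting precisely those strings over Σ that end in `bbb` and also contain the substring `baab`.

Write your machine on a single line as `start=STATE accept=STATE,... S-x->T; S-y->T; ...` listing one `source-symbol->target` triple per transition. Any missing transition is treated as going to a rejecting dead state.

Run two small machines in parallel and take their product. One (4 states) tracks how much of the suffix `bbb` has currently been matched; the other (5 states) tracks whether and how much of `baab` has been seen. Each combined state is a pair, one component from each; accept when both components accept. Equivalent product states are then merged.
An 8-state machine:
        a   b  
>  s0   s0  s1 
   s1   s2  s1 
   s2   s3  s1 
   s3   s0  s4 
   s4   s5  s6 
   s5   s5  s4 
   s6   s5  s7 
 * s7   s5  s7 
(> = start, * = accepting)

start=s0; accept=s7; s0-a->s0; s0-b->s1; s1-a->s2; s1-b->s1; s2-a->s3; s2-b->s1; s3-a->s0; s3-b->s4; s4-a->s5; s4-b->s6; s5-a->s5; s5-b->s4; s6-a->s5; s6-b->s7; s7-a->s5; s7-b->s7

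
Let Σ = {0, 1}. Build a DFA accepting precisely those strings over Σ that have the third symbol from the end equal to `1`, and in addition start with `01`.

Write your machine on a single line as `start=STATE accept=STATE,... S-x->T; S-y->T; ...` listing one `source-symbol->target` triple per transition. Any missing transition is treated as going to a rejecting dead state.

Handle the two conditions separately and then intersect. One (15 states) tracks the last 3 symbols read; the other (4 states) tracks whether the input so far still matches the prefix `01`. Each combined state is a pair, one component from each; accept when both components accept.
A 23-state machine:
       0  1 
>  A   B  C 
   B   D  E 
   C   F  G 
   D   H  I 
   E   J  K 
   F   L  M 
   G   N  O 
   H   H  I 
   I   P  Q 
   J   R  S 
   K   T  U 
   L   H  I 
   M   P  Q 
   N   L  M 
   O   N  O 
   P   L  M 
   Q   N  O 
 * R   V  W 
 * S   J  K 
 * T   R  S 
 * U   T  U 
   V   V  W 
   W   J  K 
(> = start, * = accepting)

start=A; accept=R,S,T,U; A-0->B; A-1->C; B-0->D; B-1->E; C-0->F; C-1->G; D-0->H; D-1->I; E-0->J; E-1->K; F-0->L; F-1->M; G-0->N; G-1->O; H-0->H; H-1->I; I-0->P; I-1->Q; J-0->R; J-1->S; K-0->T; K-1->U; L-0->H; L-1->I; M-0->P; M-1->Q; N-0->L; N-1->M; O-0->N; O-1->O; P-0->L; P-1->M; Q-0->N; Q-1->O; R-0->V; R-1->W; S-0->J; S-1->K; T-0->R; T-1->S; U-0->T; U-1->U; V-0->V; V-1->W; W-0->J; W-1->K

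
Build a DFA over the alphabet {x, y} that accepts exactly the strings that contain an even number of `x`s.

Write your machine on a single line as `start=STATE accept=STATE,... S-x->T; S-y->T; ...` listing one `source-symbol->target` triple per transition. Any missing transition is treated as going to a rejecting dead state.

Keep the running count of `x`s modulo 2: each `x` advances along the cycle q0 → q1 → q0 while other symbols loop. Accept at q0.
A 2-state machine:
        x   y  
>* q0   q1  q0 
   q1   q0  q1 
(> = start, * = accepting)

start=q0; accept=q0; q0-x->q1; q0-y->q0; q1-x->q0; q1-y->q1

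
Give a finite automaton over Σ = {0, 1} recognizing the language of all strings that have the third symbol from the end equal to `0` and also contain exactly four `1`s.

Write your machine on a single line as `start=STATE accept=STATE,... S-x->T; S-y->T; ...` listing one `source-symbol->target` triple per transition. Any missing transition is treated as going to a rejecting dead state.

start=q0; accept=q8,q13,q14,q16; q0-0->q0; q0-1->q1; q1-0->q1; q1-1->q2; q2-0->q3; q2-1->q4; q3-0->q3; q3-1->q5; q4-0->q6; q4-1->q7; q5-0->q6; q5-1->q8; q6-0->q9; q6-1->q10; q7-0->q11; q7-1->q12; q8-0->q11; q8-1->q12; q9-0->q9; q9-1->q13; q10-0->q14; q10-1->q12; q11-0->q15; q11-1->q12; q12-0->q12; q12-1->q12; q13-0->q14; q13-1->q12; q14-0->q15; q14-1->q12; q15-0->q16; q15-1->q12; q16-0->q16; q16-1->q12

Run two small machines in parallel and take their product. One (15 states) tracks the last 3 symbols read; the other (6 states) tracks the count of `1`s, saturating at 5. Each combined state is a pair, one component from each; accept when both components accept. Minimizing collapses redundant product states.
With 17 states:
          0    1  
>  q0     q0   q1 
   q1     q1   q2 
   q2     q3   q4 
   q3     q3   q5 
   q4     q6   q7 
   q5     q6   q8 
   q6     q9  q10 
   q7    q11  q12 
 * q8    q11  q12 
   q9     q9  q13 
   q10   q14  q12 
   q11   q15  q12 
   q12   q12  q12 
 * q13   q14  q12 
 * q14   q15  q12 
   q15   q16  q12 
 * q16   q16  q12 
(> = start, * = accepting)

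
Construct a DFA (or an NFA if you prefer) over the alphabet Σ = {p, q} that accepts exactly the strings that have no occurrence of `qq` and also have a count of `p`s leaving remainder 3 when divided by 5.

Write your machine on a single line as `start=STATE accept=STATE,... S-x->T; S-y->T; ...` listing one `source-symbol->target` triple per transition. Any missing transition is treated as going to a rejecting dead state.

start=s0; accept=s6,s9; s0-p->s1; s0-q->s2; s1-p->s3; s1-q->s4; s2-p->s1; s2-q->s5; s3-p->s6; s3-q->s7; s4-p->s3; s4-q->s5; s5-p->s5; s5-q->s5; s6-p->s8; s6-q->s9; s7-p->s6; s7-q->s5; s8-p->s0; s8-q->s10; s9-p->s8; s9-q->s5; s10-p->s0; s10-q->s5

Run two small machines in parallel and take their product. One (3 states) tracks partial matches of the forbidden pattern `qq`; the other (5 states) tracks the count of `p`s modulo 5. Each combined state is a pair, one component from each; accept when both components accept. After merging equivalent states the machine shrinks.
11 states suffice.
          p    q  
>  s0     s1   s2 
   s1     s3   s4 
   s2     s1   s5 
   s3     s6   s7 
   s4     s3   s5 
   s5     s5   s5 
 * s6     s8   s9 
   s7     s6   s5 
   s8     s0  s10 
 * s9     s8   s5 
   s10    s0   s5 
(> = start, * = accepting)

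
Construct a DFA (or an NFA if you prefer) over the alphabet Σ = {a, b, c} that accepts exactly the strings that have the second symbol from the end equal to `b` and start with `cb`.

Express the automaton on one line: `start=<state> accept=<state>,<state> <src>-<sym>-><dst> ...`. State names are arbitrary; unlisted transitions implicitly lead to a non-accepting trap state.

start=q0 accept=q4,q5 q0-a->q1 q0-b->q1 q0-c->q2 q1-a->q1 q1-b->q1 q1-c->q1 q2-a->q1 q2-b->q3 q2-c->q1 q3-a->q4 q3-b->q5 q3-c->q4 q4-a->q6 q4-b->q3 q4-c->q6 q5-a->q4 q5-b->q5 q5-c->q4 q6-a->q6 q6-b->q3 q6-c->q6

Build one automaton per condition and run them in lockstep. The first has 13 states tracking the last 2 symbols read; the second has 4 states tracking whether the input so far still matches the prefix `cb`. A product state is a pair (one from each), accepting exactly when both do. After merging equivalent states the machine shrinks.
        a   b   c  
>  q0   q1  q1  q2 
   q1   q1  q1  q1 
   q2   q1  q3  q1 
   q3   q4  q5  q4 
 * q4   q6  q3  q6 
 * q5   q4  q5  q4 
   q6   q6  q3  q6 
(> = start, * = accepting)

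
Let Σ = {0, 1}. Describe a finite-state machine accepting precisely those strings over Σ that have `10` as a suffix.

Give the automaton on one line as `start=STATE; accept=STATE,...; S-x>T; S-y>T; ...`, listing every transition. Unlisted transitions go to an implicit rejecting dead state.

start=s0; accept=s2; s0-0>s0; s0-1>s1; s1-0>s2; s1-1>s1; s2-0>s0; s2-1>s1

Let each state record the length of the longest suffix of the input read so far that is also a prefix of `10`. s1 means the last symbol is `1`; s2 means the last 2 symbols are `10`. Accept only at s2, where the string currently ends in `10`.
With 3 states:
        0   1  
>  s0   s0  s1 
   s1   s2  s1 
 * s2   s0  s1 
(> = start, * = accepting)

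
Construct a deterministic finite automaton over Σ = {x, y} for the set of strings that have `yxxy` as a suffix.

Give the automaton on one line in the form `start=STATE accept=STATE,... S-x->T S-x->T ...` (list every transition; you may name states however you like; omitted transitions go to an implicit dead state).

Let each state record the length of the longest suffix of the input read so far that is also a prefix of `yxxy`. q1 means the last symbol is `y`; q2 means the last 2 symbols are `yx`; q3 means the last 3 symbols are `yxx`; q4 means the last 4 symbols are `yxxy`. Accept only at q4, where the string currently ends in `yxxy`.
        x   y  
>  q0   q0  q1 
   q1   q2  q1 
   q2   q3  q1 
   q3   q0  q4 
 * q4   q2  q1 
(> = start, * = accepting)

start=q0 accept=q4 q0-x->q0 q0-y->q1 q1-x->q2 q1-y->q1 q2-x->q3 q2-y->q1 q3-x->q0 q3-y->q4 q4-x->q2 q4-y->q1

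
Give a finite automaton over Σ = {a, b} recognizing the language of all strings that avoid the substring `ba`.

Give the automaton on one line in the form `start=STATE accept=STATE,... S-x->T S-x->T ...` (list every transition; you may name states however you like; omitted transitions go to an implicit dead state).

start=q0 accept=q0,q1 q0-a->q0 q0-b->q1 q1-a->q2 q1-b->q1 q2-a->q2 q2-b->q2

This is the complement of 'contains `ba`'. Use the same substring-matching states — q0 through q2 holding how much of `ba` has just been matched — but flip the accepting set: everything except the trap q2 accepts.
        a   b  
>* q0   q0  q1 
 * q1   q2  q1 
   q2   q2  q2 
(> = start, * = accepting)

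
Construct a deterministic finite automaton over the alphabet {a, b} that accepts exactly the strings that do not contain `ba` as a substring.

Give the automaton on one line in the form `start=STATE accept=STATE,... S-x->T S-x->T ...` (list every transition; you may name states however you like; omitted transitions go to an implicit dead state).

start=q0 accept=q0,q1 q0-a->q0 q0-b->q1 q1-a->q2 q1-b->q1 q2-a->q2 q2-b->q2

Track partial matches of the forbidden pattern `ba`. State q2 is a dead state reached once `ba` has occurred; every other state accepts. q0 means no part of `ba` is currently matched.
With 3 states:
        a   b  
>* q0   q0  q1 
 * q1   q2  q1 
   q2   q2  q2 
(> = start, * = accepting)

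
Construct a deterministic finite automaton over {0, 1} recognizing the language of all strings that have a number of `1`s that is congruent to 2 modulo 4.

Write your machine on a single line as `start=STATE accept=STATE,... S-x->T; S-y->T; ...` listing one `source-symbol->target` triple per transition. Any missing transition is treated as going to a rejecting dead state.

start=q0; accept=q2; q0-0->q0; q0-1->q1; q1-0->q1; q1-1->q2; q2-0->q2; q2-1->q3; q3-0->q3; q3-1->q0

Keep the running count of `1`s modulo 4: each `1` advances along the cycle q0 → q1 → q2 → q3 → q0 while other symbols loop. Accept at q2.
With 4 states:
        0   1  
>  q0   q0  q1 
   q1   q1  q2 
 * q2   q2  q3 
   q3   q3  q0 
(> = start, * = accepting)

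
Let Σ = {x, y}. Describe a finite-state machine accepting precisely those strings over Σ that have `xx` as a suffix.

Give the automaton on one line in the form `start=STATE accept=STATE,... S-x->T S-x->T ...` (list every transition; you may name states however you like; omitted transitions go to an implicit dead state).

start=q0 accept=q2 q0-x->q1 q0-y->q0 q1-x->q2 q1-y->q0 q2-x->q2 q2-y->q0

Remember how much of `xx` the current input suffix matches. State q0 means no match yet; q1 means the last symbol is `x`; q2 means the last 2 symbols are `xx`. Only q2 accepts. On a mismatch, fall back to the longest proper suffix that is still a prefix of `xx`.
With 3 states:
        x   y  
>  q0   q1  q0 
   q1   q2  q0 
 * q2   q2  q0 
(> = start, * = accepting)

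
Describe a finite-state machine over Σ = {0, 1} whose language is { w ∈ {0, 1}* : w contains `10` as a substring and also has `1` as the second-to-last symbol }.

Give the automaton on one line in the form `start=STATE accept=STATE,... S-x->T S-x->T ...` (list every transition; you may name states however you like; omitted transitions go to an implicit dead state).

Handle the two conditions separately and then intersect. The first has 3 states tracking whether and how much of `10` has been seen; the second has 7 states tracking the last 2 symbols read. A product state is a pair (one from each), accepting exactly when both do. After merging equivalent states the machine shrinks.
6 states suffice.
       0  1 
>  A   A  B 
   B   C  B 
 * C   D  E 
   D   D  E 
   E   C  F 
 * F   C  F 
(> = start, * = accepting)

start=A accept=C,F A-0->A A-1->B B-0->C B-1->B C-0->D C-1->E D-0->D D-1->E E-0->C E-1->F F-0->C F-1->F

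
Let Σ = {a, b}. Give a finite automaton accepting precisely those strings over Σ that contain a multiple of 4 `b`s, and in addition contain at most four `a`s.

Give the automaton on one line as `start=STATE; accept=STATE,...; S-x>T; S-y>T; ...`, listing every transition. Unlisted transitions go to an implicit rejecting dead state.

Build one automaton per condition and run them in lockstep. The first has 4 states tracking the count of `b`s modulo 4; the second has 6 states tracking the count of `a`s, saturating at 5. A product state is a pair (one from each), accepting exactly when both do. Minimizing collapses redundant product states.
With 21 states:
          a    b  
>* q0     q1   q2 
 * q1     q3   q4 
   q2     q4   q5 
 * q3     q6   q7 
   q4     q7   q8 
   q5     q8   q9 
 * q6    q10  q11 
   q7    q11  q12 
   q8    q12  q13 
   q9    q13   q0 
 * q10   q14  q15 
   q11   q15  q16 
   q12   q16  q17 
   q13   q17   q1 
   q14   q14  q14 
   q15   q14  q18 
   q16   q18  q19 
   q17   q19   q3 
   q18   q14  q20 
   q19   q20   q6 
   q20   q14  q10 
(> = start, * = accepting)

start=q0; accept=q0,q1,q3,q6,q10; q0-a>q1; q0-b>q2; q1-a>q3; q1-b>q4; q2-a>q4; q2-b>q5; q3-a>q6; q3-b>q7; q4-a>q7; q4-b>q8; q5-a>q8; q5-b>q9; q6-a>q10; q6-b>q11; q7-a>q11; q7-b>q12; q8-a>q12; q8-b>q13; q9-a>q13; q9-b>q0; q10-a>q14; q10-b>q15; q11-a>q15; q11-b>q16; q12-a>q16; q12-b>q17; q13-a>q17; q13-b>q1; q14-a>q14; q14-b>q14; q15-a>q14; q15-b>q18; q16-a>q18; q16-b>q19; q17-a>q19; q17-b>q3; q18-a>q14; q18-b>q20; q19-a>q20; q19-b>q6; q20-a>q14; q20-b>q10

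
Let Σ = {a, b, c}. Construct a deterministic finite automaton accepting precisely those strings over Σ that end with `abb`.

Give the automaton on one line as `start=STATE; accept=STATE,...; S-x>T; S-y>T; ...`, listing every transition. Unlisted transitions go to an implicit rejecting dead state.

start=q0; accept=q3; q0-a>q1; q0-b>q0; q0-c>q0; q1-a>q1; q1-b>q2; q1-c>q0; q2-a>q1; q2-b>q3; q2-c>q0; q3-a>q1; q3-b>q0; q3-c>q0

Remember how much of `abb` the current input suffix matches. State q0 means no match yet; q1 means the last symbol is `a`; q2 means the last 2 symbols are `ab`; q3 means the last 3 symbols are `abb`. Only q3 accepts. On a mismatch, fall back to the longest proper suffix that is still a prefix of `abb`.
A 4-state machine:
        a   b   c  
>  q0   q1  q0  q0 
   q1   q1  q2  q0 
   q2   q1  q3  q0 
 * q3   q1  q0  q0 
(> = start, * = accepting)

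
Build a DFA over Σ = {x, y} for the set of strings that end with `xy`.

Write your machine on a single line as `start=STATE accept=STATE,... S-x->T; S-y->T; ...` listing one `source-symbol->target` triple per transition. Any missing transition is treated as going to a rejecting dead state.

Let each state record the length of the longest suffix of the input read so far that is also a prefix of `xy`. S1 means the last symbol is `x`; S2 means the last 2 symbols are `xy`. Accept only at S2, where the string currently ends in `xy`.
        x   y  
>  S0   S1  S0 
   S1   S1  S2 
 * S2   S1  S0 
(> = start, * = accepting)

start=S0; accept=S2; S0-x->S1; S0-y->S0; S1-x->S1; S1-y->S2; S2-x->S1; S2-y->S0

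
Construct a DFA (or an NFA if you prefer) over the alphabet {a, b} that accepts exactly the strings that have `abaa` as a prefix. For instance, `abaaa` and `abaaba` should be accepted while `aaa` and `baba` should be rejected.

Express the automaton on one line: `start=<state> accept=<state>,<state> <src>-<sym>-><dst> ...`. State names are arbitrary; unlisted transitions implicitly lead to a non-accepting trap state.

Check the first 4 symbols one by one: S0 through S3 record how many have matched `abaa` so far; any wrong symbol goes to the dead state S5. After all 4 match we enter the accepting sink S4.
With 6 states:
        a   b  
>  S0   S1  S5 
   S1   S5  S2 
   S2   S3  S5 
   S3   S4  S5 
 * S4   S4  S4 
   S5   S5  S5 
(> = start, * = accepting)

start=S0 accept=S4 S0-a->S1 S0-b->S5 S1-a->S5 S1-b->S2 S2-a->S3 S2-b->S5 S3-a->S4 S3-b->S5 S4-a->S4 S4-b->S4 S5-a->S5 S5-b->S5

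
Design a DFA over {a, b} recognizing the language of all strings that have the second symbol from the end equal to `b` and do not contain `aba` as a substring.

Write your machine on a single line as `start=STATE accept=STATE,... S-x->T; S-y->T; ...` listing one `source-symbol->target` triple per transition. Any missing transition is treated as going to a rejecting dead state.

start=q0; accept=q4,q5; q0-a->q1; q0-b->q2; q1-a->q1; q1-b->q3; q2-a->q4; q2-b->q5; q3-a->q6; q3-b->q5; q4-a->q1; q4-b->q3; q5-a->q4; q5-b->q5; q6-a->q6; q6-b->q6

Run two small machines in parallel and take their product. One (7 states) tracks the last 2 symbols read; the other (4 states) tracks partial matches of the forbidden pattern `aba`. Each combined state is a pair, one component from each; accept when both components accept. Minimizing collapses redundant product states.
        a   b  
>  q0   q1  q2 
   q1   q1  q3 
   q2   q4  q5 
   q3   q6  q5 
 * q4   q1  q3 
 * q5   q4  q5 
   q6   q6  q6 
(> = start, * = accepting)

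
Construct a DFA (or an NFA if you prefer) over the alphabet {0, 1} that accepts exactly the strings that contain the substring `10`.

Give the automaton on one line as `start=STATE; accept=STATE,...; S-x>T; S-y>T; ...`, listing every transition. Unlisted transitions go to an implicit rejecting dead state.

States s0..s1 record the length of the longest prefix of `10` that matches the current input suffix. Reaching s2 means `10` has been seen, and we stay there forever. Accept from s2.
3 states suffice.
        0   1  
>  s0   s0  s1 
   s1   s2  s1 
 * s2   s2  s2 
(> = start, * = accepting)

start=s0; accept=s2; s0-0>s0; s0-1>s1; s1-0>s2; s1-1>s1; s2-0>s2; s2-1>s2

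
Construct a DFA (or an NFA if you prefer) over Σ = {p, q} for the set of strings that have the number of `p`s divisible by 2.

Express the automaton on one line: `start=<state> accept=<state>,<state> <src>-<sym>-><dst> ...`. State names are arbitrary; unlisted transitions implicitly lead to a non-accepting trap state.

Keep the running count of `p`s modulo 2: each `p` advances along the cycle A → B → A while other symbols loop. Accept at A.
2 states suffice.
       p  q 
>* A   B  A 
   B   A  B 
(> = start, * = accepting)

start=A accept=A A-p->B A-q->A B-p->A B-q->B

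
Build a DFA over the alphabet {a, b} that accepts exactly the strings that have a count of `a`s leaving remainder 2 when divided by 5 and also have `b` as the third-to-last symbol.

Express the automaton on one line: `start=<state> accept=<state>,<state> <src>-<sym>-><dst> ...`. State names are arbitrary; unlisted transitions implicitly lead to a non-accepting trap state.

Run two small machines in parallel and take their product. One (5 states) tracks the count of `a`s modulo 5; the other (15 states) tracks the last 3 symbols read. Each combined state is a pair, one component from each; accept when both components accept. Equivalent product states are then merged.
16 states suffice.
          a    b  
>  q0     q1   q2 
   q1     q3   q4 
   q2     q5   q2 
   q3     q6   q7 
   q4     q8   q9 
   q5    q10   q4 
   q6    q11   q6 
   q7     q6  q12 
   q8     q6  q13 
   q9    q14   q9 
 * q10    q6   q7 
   q11    q0  q11 
   q12    q6  q15 
 * q13    q6  q12 
 * q14    q6  q13 
 * q15    q6  q15 
(> = start, * = accepting)

start=q0 accept=q10,q13,q14,q15 q0-a->q1 q0-b->q2 q1-a->q3 q1-b->q4 q2-a->q5 q2-b->q2 q3-a->q6 q3-b->q7 q4-a->q8 q4-b->q9 q5-a->q10 q5-b->q4 q6-a->q11 q6-b->q6 q7-a->q6 q7-b->q12 q8-a->q6 q8-b->q13 q9-a->q14 q9-b->q9 q10-a->q6 q10-b->q7 q11-a->q0 q11-b->q11 q12-a->q6 q12-b->q15 q13-a->q6 q13-b->q12 q14-a->q6 q14-b->q13 q15-a->q6 q15-b->q15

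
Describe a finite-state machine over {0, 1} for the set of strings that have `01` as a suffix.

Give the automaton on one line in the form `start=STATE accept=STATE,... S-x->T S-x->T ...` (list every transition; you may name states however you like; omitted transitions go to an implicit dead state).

start=A accept=C A-0->B A-1->A B-0->B B-1->C C-0->B C-1->A

Remember how much of `01` the current input suffix matches. State A means no match yet; B means the last symbol is `0`; C means the last 2 symbols are `01`. Only C accepts. On a mismatch, fall back to the longest proper suffix that is still a prefix of `01`.
3 states suffice.
       0  1 
>  A   B  A 
   B   B  C 
 * C   B  A 
(> = start, * = accepting)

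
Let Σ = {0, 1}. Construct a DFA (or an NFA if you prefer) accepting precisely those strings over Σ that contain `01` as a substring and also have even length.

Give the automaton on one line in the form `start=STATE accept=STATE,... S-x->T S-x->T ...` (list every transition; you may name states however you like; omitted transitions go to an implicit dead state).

start=S0 accept=S4 S0-0->S1 S0-1->S2 S1-0->S3 S1-1->S4 S2-0->S3 S2-1->S0 S3-0->S1 S3-1->S5 S4-0->S5 S4-1->S5 S5-0->S4 S5-1->S4

Run two small machines in parallel and take their product. The first has 3 states tracking whether and how much of `01` has been seen; the second has 2 states tracking the input length modulo 2. A product state is a pair (one from each), accepting exactly when both do.
A 6-state machine:
        0   1  
>  S0   S1  S2 
   S1   S3  S4 
   S2   S3  S0 
   S3   S1  S5 
 * S4   S5  S5 
   S5   S4  S4 
(> = start, * = accepting)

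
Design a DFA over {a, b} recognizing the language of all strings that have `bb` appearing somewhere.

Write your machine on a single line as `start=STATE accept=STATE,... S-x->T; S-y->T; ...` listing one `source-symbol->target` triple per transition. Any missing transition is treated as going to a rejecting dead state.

start=q0; accept=q2; q0-a->q0; q0-b->q1; q1-a->q0; q1-b->q2; q2-a->q2; q2-b->q2

States q0..q1 record the length of the longest prefix of `bb` that matches the current input suffix. Reaching q2 means `bb` has been seen, and we stay there forever. Accept from q2.
With 3 states:
        a   b  
>  q0   q0  q1 
   q1   q0  q2 
 * q2   q2  q2 
(> = start, * = accepting)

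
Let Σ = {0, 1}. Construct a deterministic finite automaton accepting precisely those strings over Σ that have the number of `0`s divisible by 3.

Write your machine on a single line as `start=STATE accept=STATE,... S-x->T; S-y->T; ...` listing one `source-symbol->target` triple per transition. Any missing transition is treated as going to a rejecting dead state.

The only thing that matters is how many `0`s have appeared, reduced mod 3. Use one state per residue: S0 for 0, …, S2 for 2. Reading `0` moves to the next residue; anything else stays put. S0 is accepting.
3 states suffice.
        0   1  
>* S0   S1  S0 
   S1   S2  S1 
   S2   S0  S2 
(> = start, * = accepting)

start=S0; accept=S0; S0-0->S1; S0-1->S0; S1-0->S2; S1-1->S1; S2-0->S0; S2-1->S2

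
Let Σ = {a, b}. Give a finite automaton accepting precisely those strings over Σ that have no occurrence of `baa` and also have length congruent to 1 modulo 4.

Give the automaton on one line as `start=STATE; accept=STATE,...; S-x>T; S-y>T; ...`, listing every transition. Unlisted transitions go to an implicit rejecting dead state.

Run two small machines in parallel and take their product. One (4 states) tracks partial matches of the forbidden pattern `baa`; the other (4 states) tracks the input length modulo 4. Each combined state is a pair, one component from each; accept when both components accept.
          a    b  
>  q0     q1   q2 
 * q1     q3   q4 
 * q2     q5   q4 
   q3     q6   q7 
   q4     q8   q7 
   q5     q9   q7 
   q6     q0  q10 
   q7    q11  q10 
   q8    q12  q10 
   q9    q12  q12 
   q10   q13   q2 
   q11   q14   q2 
   q12   q14  q14 
 * q13   q15   q4 
   q14   q15  q15 
   q15    q9   q9 
(> = start, * = accepting)

start=q0; accept=q1,q2,q13; q0-a>q1; q0-b>q2; q1-a>q3; q1-b>q4; q2-a>q5; q2-b>q4; q3-a>q6; q3-b>q7; q4-a>q8; q4-b>q7; q5-a>q9; q5-b>q7; q6-a>q0; q6-b>q10; q7-a>q11; q7-b>q10; q8-a>q12; q8-b>q10; q9-a>q12; q9-b>q12; q10-a>q13; q10-b>q2; q11-a>q14; q11-b>q2; q12-a>q14; q12-b>q14; q13-a>q15; q13-b>q4; q14-a>q15; q14-b>q15; q15-a>q9; q15-b>q9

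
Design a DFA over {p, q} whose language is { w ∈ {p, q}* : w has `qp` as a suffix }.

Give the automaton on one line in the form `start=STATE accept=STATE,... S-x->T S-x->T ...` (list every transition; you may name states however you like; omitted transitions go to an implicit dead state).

Let each state record the length of the longest suffix of the input read so far that is also a prefix of `qp`. S1 means the last symbol is `q`; S2 means the last 2 symbols are `qp`. Accept only at S2, where the string currently ends in `qp`.
With 3 states:
        p   q  
>  S0   S0  S1 
   S1   S2  S1 
 * S2   S0  S1 
(> = start, * = accepting)

start=S0 accept=S2 S0-p->S0 S0-q->S1 S1-p->S2 S1-q->S1 S2-p->S0 S2-q->S1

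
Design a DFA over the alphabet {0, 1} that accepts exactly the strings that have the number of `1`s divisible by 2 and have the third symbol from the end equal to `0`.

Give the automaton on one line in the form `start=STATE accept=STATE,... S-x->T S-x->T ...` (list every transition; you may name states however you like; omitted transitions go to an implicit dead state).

Run two small machines in parallel and take their product. The first has 2 states tracking the count of `1`s modulo 2; the second has 15 states tracking the last 3 symbols read. A product state is a pair (one from each), accepting exactly when both do.
23 states suffice.
          0    1  
>  q0     q1   q2 
   q1     q3   q4 
   q2     q5   q6 
   q3     q7   q8 
   q4     q9  q10 
   q5    q11  q12 
   q6    q13  q14 
 * q7     q7   q8 
   q8     q9  q10 
   q9    q11  q12 
 * q10   q13  q14 
   q11   q15  q16 
   q12   q17  q18 
   q13   q19  q20 
   q14   q21  q22 
   q15   q15  q16 
 * q16   q17  q18 
 * q17   q19  q20 
   q18   q21  q22 
   q19    q7   q8 
   q20    q9  q10 
   q21   q11  q12 
   q22   q13  q14 
(> = start, * = accepting)

start=q0 accept=q7,q10,q16,q17 q0-0->q1 q0-1->q2 q1-0->q3 q1-1->q4 q2-0->q5 q2-1->q6 q3-0->q7 q3-1->q8 q4-0->q9 q4-1->q10 q5-0->q11 q5-1->q12 q6-0->q13 q6-1->q14 q7-0->q7 q7-1->q8 q8-0->q9 q8-1->q10 q9-0->q11 q9-1->q12 q10-0->q13 q10-1->q14 q11-0->q15 q11-1->q16 q12-0->q17 q12-1->q18 q13-0->q19 q13-1->q20 q14-0->q21 q14-1->q22 q15-0->q15 q15-1->q16 q16-0->q17 q16-1->q18 q17-0->q19 q17-1->q20 q18-0->q21 q18-1->q22 q19-0->q7 q19-1->q8 q20-0->q9 q20-1->q10 q21-0->q11 q21-1->q12 q22-0->q13 q22-1->q14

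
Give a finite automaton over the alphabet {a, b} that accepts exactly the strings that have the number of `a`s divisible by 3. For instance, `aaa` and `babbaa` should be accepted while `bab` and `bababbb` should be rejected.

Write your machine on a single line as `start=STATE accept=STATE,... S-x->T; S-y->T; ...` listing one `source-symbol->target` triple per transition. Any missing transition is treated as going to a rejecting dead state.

Keep the running count of `a`s modulo 3: each `a` advances along the cycle s0 → s1 → s2 → s0 while other symbols loop. Accept at s0.
3 states suffice.
        a   b  
>* s0   s1  s0 
   s1   s2  s1 
   s2   s0  s2 
(> = start, * = accepting)

start=s0; accept=s0; s0-a->s1; s0-b->s0; s1-a->s2; s1-b->s1; s2-a->s0; s2-b->s2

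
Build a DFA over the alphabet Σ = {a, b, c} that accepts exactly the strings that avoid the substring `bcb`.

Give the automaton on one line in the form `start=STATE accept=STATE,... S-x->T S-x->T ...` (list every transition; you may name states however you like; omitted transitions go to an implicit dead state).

This is the complement of 'contains `bcb`'. Use the same substring-matching states — q0 through q3 holding how much of `bcb` has just been matched — but flip the accepting set: everything except the trap q3 accepts.
4 states suffice.
        a   b   c  
>* q0   q0  q1  q0 
 * q1   q0  q1  q2 
 * q2   q0  q3  q0 
   q3   q3  q3  q3 
(> = start, * = accepting)

start=q0 accept=q0,q1,q2 q0-a->q0 q0-b->q1 q0-c->q0 q1-a->q0 q1-b->q1 q1-c->q2 q2-a->q0 q2-b->q3 q2-c->q0 q3-a->q3 q3-b->q3 q3-c->q3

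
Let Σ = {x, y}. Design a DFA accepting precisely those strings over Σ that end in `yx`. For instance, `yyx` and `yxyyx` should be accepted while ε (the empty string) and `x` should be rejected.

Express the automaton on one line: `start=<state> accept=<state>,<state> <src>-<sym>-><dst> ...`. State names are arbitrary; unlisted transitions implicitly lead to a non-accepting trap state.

Let each state record the length of the longest suffix of the input read so far that is also a prefix of `yx`. B means the last symbol is `y`; C means the last 2 symbols are `yx`. Accept only at C, where the string currently ends in `yx`.
       x  y 
>  A   A  B 
   B   C  B 
 * C   A  B 
(> = start, * = accepting)

start=A accept=C A-x->A A-y->B B-x->C B-y->B C-x->A C-y->B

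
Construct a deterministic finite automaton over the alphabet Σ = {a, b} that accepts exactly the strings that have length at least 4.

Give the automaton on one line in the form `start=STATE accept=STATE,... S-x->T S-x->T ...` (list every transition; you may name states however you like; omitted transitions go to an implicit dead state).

We only need to distinguish lengths 0, 1, …, 4, and '>4'. Chain S0 → S1 → S2 → S3 → S4 → S5 on every symbol, with S5 looping. Accepting states: {S4, S5}.
        a   b  
>  S0   S1  S1 
   S1   S2  S2 
   S2   S3  S3 
   S3   S4  S4 
 * S4   S5  S5 
 * S5   S5  S5 
(> = start, * = accepting)

start=S0 accept=S4,S5 S0-a->S1 S0-b->S1 S1-a->S2 S1-b->S2 S2-a->S3 S2-b->S3 S3-a->S4 S3-b->S4 S4-a->S5 S4-b->S5 S5-a->S5 S5-b->S5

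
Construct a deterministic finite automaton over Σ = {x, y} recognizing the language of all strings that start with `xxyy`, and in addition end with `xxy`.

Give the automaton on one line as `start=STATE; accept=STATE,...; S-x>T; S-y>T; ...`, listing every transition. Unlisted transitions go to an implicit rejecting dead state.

Build one automaton per condition and run them in lockstep. One (6 states) tracks whether the input so far still matches the prefix `xxyy`; the other (4 states) tracks how much of the suffix `xxy` has currently been matched. Each combined state is a pair, one component from each; accept when both components accept. Minimizing collapses redundant product states.
With 9 states:
        x   y  
>  q0   q1  q2 
   q1   q3  q2 
   q2   q2  q2 
   q3   q2  q4 
   q4   q2  q5 
   q5   q6  q5 
   q6   q7  q5 
   q7   q7  q8 
 * q8   q6  q5 
(> = start, * = accepting)

start=q0; accept=q8; q0-x>q1; q0-y>q2; q1-x>q3; q1-y>q2; q2-x>q2; q2-y>q2; q3-x>q2; q3-y>q4; q4-x>q2; q4-y>q5; q5-x>q6; q5-y>q5; q6-x>q7; q6-y>q5; q7-x>q7; q7-y>q8; q8-x>q6; q8-y>q5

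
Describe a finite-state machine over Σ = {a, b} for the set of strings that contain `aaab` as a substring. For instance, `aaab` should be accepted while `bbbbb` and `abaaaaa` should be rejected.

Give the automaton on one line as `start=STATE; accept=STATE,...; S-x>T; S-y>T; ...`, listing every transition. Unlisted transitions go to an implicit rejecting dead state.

start=S0; accept=S4; S0-a>S1; S0-b>S0; S1-a>S2; S1-b>S0; S2-a>S3; S2-b>S0; S3-a>S3; S3-b>S4; S4-a>S4; S4-b>S4

Track how much of `aaab` has been matched so far: state S0 is no progress, S4 is the absorbing accept state reached once `aaab` has occurred. Intermediate states record partial matches; on a mismatch, fall back to the longest reusable overlap.
With 5 states:
        a   b  
>  S0   S1  S0 
   S1   S2  S0 
   S2   S3  S0 
   S3   S3  S4 
 * S4   S4  S4 
(> = start, * = accepting)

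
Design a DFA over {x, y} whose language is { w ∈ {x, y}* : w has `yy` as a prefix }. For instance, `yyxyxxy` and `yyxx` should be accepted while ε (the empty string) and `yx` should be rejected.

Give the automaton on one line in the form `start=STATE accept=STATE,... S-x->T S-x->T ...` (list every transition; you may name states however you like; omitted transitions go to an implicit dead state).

start=s0 accept=s2 s0-x->s3 s0-y->s1 s1-x->s3 s1-y->s2 s2-x->s2 s2-y->s2 s3-x->s3 s3-y->s3

Walk along `yy` while the input agrees: from s0 take `y` to s1, and so on. Any deviation drops to the rejecting sink s3. Once s2 is reached the prefix is confirmed and every continuation is accepted.
4 states suffice.
        x   y  
>  s0   s3  s1 
   s1   s3  s2 
 * s2   s2  s2 
   s3   s3  s3 
(> = start, * = accepting)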